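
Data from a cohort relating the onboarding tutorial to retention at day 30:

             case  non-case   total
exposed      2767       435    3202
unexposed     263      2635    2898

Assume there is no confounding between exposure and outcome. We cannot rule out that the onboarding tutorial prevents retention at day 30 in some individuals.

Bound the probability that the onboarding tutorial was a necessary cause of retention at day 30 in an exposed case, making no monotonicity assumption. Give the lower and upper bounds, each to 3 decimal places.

0.895 ≤ PN ≤ 1.000

p₁ = P(outcome | exposed) = 2767/3202 = 0.86415
p₀ = P(outcome | unexposed) = 263/2898 = 0.090752
Under exogeneity alone the bounds on PN are max{0,(p₁−p₀)/p₁} ≤ PN ≤ min{1,(1−p₀)/p₁}.
  lower = (p₁ − p₀)/p₁ = 0.7734 / 0.86415 ≈ 0.8950
  upper = min{1, (1 − p₀)/p₁} = 0.90925 / 0.86415 ≈ 1.0522 → capped at 1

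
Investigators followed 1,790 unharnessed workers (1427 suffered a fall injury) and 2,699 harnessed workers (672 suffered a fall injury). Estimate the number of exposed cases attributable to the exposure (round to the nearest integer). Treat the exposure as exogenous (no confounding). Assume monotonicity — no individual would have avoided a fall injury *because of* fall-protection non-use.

p₁ = P(outcome | exposed) = 1427/1790 = 0.79721
p₀ = P(outcome | unexposed) = 672/2699 = 0.24898
PN = (p₁ − p₀)/p₁ = (0.79721 − 0.24898) / 0.79721 ≈ 0.68768.
Attributable cases ≈ PN × (exposed cases) = 0.68768 × 1427 ≈ 981.32.

about 981 cases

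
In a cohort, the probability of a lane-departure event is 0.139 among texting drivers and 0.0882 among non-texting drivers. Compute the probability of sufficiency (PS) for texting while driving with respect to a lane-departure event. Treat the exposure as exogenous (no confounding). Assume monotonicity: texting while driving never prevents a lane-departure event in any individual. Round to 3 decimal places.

PS ≈ 0.056

Let p₁ = 0.139, p₀ = 0.0882.
Under exogeneity and monotonicity, PS = (p₁ − p₀) / (1 − p₀).
PS = (0.139 − 0.0882) / (1 − 0.0882) = 0.0508 / 0.9118 ≈ 0.0557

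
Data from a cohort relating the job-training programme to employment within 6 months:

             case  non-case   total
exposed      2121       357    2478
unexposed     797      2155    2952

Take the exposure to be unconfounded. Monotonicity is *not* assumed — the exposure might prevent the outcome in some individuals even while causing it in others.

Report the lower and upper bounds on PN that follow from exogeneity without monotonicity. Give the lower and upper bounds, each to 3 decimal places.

0.685 ≤ PN ≤ 0.853

p₁ = P(outcome | exposed) = 2121/2478 = 0.85593
p₀ = P(outcome | unexposed) = 797/2952 = 0.26999
Under exogeneity alone the bounds on PN are max{0,(p₁−p₀)/p₁} ≤ PN ≤ min{1,(1−p₀)/p₁}.
  lower = (p₁ − p₀)/p₁ = 0.58595 / 0.85593 ≈ 0.6846
  upper = min{1, (1 − p₀)/p₁} = 0.73001 / 0.85593 ≈ 0.8529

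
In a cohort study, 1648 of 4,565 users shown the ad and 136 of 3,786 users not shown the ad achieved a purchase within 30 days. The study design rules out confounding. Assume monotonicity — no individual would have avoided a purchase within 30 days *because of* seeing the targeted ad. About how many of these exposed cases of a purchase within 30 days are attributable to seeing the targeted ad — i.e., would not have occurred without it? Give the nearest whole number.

about 1484 cases

p₁ = P(outcome | exposed) = 1648/4565 = 0.36101
p₀ = P(outcome | unexposed) = 136/3786 = 0.035922
PN = (p₁ − p₀)/p₁ = (0.36101 − 0.035922) / 0.36101 ≈ 0.90050.
Attributable cases ≈ PN × (exposed cases) = 0.90050 × 1648 ≈ 1484.02.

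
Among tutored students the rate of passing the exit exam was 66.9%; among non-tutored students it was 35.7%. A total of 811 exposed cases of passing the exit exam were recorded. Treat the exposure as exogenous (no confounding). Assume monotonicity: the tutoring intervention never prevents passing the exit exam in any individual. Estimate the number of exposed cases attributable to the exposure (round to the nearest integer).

about 378 cases

p₁ = 0.669, p₀ = 0.357.
PN = (p₁ − p₀)/p₁ = (0.669 − 0.357) / 0.669 ≈ 0.46637.
Attributable cases ≈ PN × (exposed cases) = 0.46637 × 811 ≈ 378.22.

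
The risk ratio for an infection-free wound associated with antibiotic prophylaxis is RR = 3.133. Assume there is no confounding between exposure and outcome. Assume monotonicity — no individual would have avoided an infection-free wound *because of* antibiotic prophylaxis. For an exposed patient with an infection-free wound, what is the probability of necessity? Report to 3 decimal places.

Under exogeneity and monotonicity, PN = (RR − 1) / RR = 1 − 1/RR.
PN = (3.133 − 1) / 3.133 = 2.133 / 3.133 ≈ 0.6808

PN ≈ 0.681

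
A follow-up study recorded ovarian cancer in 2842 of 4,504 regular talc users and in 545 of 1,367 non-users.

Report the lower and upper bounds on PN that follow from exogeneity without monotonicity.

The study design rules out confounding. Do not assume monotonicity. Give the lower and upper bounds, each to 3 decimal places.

p₁ = P(outcome | exposed) = 2842/4504 = 0.63099
p₀ = P(outcome | unexposed) = 545/1367 = 0.39868
Under exogeneity alone the bounds on PN are max{0,(p₁−p₀)/p₁} ≤ PN ≤ min{1,(1−p₀)/p₁}.
  lower = (p₁ − p₀)/p₁ = 0.23231 / 0.63099 ≈ 0.3682
  upper = min{1, (1 − p₀)/p₁} = 0.60132 / 0.63099 ≈ 0.9530

0.368 ≤ PN ≤ 0.953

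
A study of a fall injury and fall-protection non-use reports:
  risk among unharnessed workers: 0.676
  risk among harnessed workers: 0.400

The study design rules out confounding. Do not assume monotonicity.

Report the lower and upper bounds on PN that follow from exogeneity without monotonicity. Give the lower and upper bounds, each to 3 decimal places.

0.408 ≤ PN ≤ 0.888

Let p₁ = 0.676, p₀ = 0.4.
Under exogeneity alone the bounds on PN are max{0,(p₁−p₀)/p₁} ≤ PN ≤ min{1,(1−p₀)/p₁}.
  lower = (p₁ − p₀)/p₁ = 0.276 / 0.676 ≈ 0.4083
  upper = min{1, (1 − p₀)/p₁} = 0.6 / 0.676 ≈ 0.8876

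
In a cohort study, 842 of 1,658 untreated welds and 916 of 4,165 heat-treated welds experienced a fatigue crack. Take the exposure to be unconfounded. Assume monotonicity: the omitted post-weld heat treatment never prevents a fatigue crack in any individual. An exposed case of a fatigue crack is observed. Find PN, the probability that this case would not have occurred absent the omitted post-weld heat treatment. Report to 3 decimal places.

PN ≈ 0.567

p₁ = P(outcome | exposed) = 842/1658 = 0.50784
p₀ = P(outcome | unexposed) = 916/4165 = 0.21993
Under exogeneity and monotonicity, PN = (p₁ − p₀) / p₁.
PN = (0.50784 − 0.21993) / 0.50784 = 0.28791 / 0.50784 ≈ 0.5669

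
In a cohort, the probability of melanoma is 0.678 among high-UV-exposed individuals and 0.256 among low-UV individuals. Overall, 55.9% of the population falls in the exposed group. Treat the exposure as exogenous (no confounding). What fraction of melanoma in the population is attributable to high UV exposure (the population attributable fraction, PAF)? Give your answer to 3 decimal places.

Let p₁ = 0.678, p₀ = 0.256.
Overall risk P(Y=1) = π·p₁ + (1−π)·p₀ = 0.559×0.678 + 0.441×0.256 = 0.4919.
Under exogeneity, PAF = [P(Y=1) − p₀] / P(Y=1).
PAF = (0.4919 − 0.256) / 0.4919 ≈ 0.4796

PAF ≈ 0.480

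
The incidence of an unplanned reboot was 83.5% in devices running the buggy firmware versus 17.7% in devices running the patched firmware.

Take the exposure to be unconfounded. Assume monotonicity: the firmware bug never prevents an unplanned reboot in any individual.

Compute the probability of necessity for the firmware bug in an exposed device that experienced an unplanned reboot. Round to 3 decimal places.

PN ≈ 0.788

p₁ = 0.835, p₀ = 0.177.
Under exogeneity and monotonicity, PN = (p₁ − p₀) / p₁.
PN = (0.835 − 0.177) / 0.835 = 0.658 / 0.835 ≈ 0.7880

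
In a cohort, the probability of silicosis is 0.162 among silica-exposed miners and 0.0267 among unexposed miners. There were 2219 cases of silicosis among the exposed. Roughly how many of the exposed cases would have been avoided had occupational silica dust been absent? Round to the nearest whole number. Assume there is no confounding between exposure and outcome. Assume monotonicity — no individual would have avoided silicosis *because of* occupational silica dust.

Let p₁ = 0.162, p₀ = 0.0267.
PN = (p₁ − p₀)/p₁ = (0.162 − 0.0267) / 0.162 ≈ 0.83519.
Attributable cases ≈ PN × (exposed cases) = 0.83519 × 2219 ≈ 1853.28.

about 1853 cases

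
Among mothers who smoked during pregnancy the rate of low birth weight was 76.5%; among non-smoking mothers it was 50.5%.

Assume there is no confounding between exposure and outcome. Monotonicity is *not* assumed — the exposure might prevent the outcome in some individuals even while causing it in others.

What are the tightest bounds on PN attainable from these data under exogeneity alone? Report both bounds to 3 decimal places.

0.340 ≤ PN ≤ 0.647

p₁ = 0.765, p₀ = 0.505.
Under exogeneity alone the bounds on PN are max{0,(p₁−p₀)/p₁} ≤ PN ≤ min{1,(1−p₀)/p₁}.
  lower = (p₁ − p₀)/p₁ = 0.26 / 0.765 ≈ 0.3399
  upper = min{1, (1 − p₀)/p₁} = 0.495 / 0.765 ≈ 0.6471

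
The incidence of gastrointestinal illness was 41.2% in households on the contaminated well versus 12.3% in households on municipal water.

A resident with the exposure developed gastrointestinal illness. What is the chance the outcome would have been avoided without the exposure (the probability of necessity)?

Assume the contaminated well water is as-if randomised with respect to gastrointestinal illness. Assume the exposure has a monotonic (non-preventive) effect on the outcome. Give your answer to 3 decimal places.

p₁ = 0.412, p₀ = 0.123.
Under exogeneity and monotonicity, PN = (p₁ − p₀) / p₁.
PN = (0.412 − 0.123) / 0.412 = 0.289 / 0.412 ≈ 0.7015

PN ≈ 0.701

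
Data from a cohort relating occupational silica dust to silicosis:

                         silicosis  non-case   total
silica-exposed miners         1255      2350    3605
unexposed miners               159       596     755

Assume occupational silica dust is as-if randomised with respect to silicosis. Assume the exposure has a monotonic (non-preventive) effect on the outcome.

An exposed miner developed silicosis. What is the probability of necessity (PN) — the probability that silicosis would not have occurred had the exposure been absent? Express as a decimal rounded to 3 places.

PN ≈ 0.395

p₁ = P(outcome | exposed) = 1255/3605 = 0.34813
p₀ = P(outcome | unexposed) = 159/755 = 0.2106
Under exogeneity and monotonicity, PN = (p₁ − p₀)/p₁.
PN = (0.34813 − 0.2106) / 0.34813 ≈ 0.3951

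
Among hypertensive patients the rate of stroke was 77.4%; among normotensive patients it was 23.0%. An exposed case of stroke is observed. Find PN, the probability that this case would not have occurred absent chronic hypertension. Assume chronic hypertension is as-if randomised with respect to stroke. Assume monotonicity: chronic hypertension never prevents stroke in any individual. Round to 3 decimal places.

PN ≈ 0.703

p₁ = 0.774, p₀ = 0.23.
Under exogeneity and monotonicity, PN = (p₁ − p₀) / p₁.
PN = (0.774 − 0.23) / 0.774 = 0.544 / 0.774 ≈ 0.7028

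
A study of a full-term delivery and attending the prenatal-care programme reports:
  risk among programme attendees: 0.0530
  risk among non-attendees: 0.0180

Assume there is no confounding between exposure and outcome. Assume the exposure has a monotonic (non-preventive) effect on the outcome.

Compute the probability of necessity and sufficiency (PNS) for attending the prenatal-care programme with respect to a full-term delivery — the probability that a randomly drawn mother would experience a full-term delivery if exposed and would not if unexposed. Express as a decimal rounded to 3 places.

Let p₁ = 0.053, p₀ = 0.018.
Under exogeneity and monotonicity, PNS = p₁ − p₀.
PNS = 0.053 − 0.018 = 0.035

PNS ≈ 0.035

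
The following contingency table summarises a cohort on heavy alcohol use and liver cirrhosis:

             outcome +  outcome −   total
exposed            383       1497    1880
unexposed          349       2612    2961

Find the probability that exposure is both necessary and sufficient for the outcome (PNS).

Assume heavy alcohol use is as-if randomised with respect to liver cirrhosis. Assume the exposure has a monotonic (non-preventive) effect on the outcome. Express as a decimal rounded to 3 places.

PNS ≈ 0.086

p₁ = P(outcome | exposed) = 383/1880 = 0.20372
p₀ = P(outcome | unexposed) = 349/2961 = 0.11787
Under exogeneity and monotonicity, PNS = p₁ − p₀.
PNS = 0.20372 − 0.11787 = 0.085858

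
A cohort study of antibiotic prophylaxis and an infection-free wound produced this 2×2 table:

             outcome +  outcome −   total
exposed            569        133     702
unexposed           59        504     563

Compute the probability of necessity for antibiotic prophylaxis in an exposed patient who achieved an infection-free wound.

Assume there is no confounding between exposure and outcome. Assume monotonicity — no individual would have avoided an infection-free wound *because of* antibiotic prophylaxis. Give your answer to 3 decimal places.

p₁ = P(outcome | exposed) = 569/702 = 0.81054
p₀ = P(outcome | unexposed) = 59/563 = 0.1048
Under exogeneity and monotonicity, PN = (p₁ − p₀) / p₁.
PN = (0.81054 − 0.1048) / 0.81054 = 0.70575 / 0.81054 ≈ 0.8707

PN ≈ 0.871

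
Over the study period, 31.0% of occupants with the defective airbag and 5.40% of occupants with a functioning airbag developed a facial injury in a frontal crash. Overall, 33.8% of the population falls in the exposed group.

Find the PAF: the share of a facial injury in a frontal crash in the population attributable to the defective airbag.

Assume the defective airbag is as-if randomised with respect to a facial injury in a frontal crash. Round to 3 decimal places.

p₁ = 0.31, p₀ = 0.054.
Overall risk P(Y=1) = π·p₁ + (1−π)·p₀ = 0.338×0.31 + 0.662×0.054 = 0.14053.
Under exogeneity, PAF = [P(Y=1) − p₀] / P(Y=1).
PAF = (0.14053 − 0.054) / 0.14053 ≈ 0.6157

PAF ≈ 0.616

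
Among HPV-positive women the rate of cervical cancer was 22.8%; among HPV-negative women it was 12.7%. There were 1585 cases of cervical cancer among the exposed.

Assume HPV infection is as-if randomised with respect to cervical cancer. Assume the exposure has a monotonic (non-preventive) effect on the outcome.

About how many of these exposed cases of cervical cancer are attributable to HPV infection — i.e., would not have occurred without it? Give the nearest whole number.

about 702 cases

p₁ = 0.228, p₀ = 0.127.
PN = (p₁ − p₀)/p₁ = (0.228 − 0.127) / 0.228 ≈ 0.44298.
Attributable cases ≈ PN × (exposed cases) = 0.44298 × 1585 ≈ 702.13.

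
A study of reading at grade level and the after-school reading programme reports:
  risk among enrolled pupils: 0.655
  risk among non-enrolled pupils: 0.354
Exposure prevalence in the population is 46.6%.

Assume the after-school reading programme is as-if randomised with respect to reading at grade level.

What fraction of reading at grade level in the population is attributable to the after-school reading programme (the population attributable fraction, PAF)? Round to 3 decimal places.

Let p₁ = 0.655, p₀ = 0.354.
Overall risk P(Y=1) = π·p₁ + (1−π)·p₀ = 0.466×0.655 + 0.534×0.354 = 0.49427.
Under exogeneity, PAF = [P(Y=1) − p₀] / P(Y=1).
PAF = (0.49427 − 0.354) / 0.49427 ≈ 0.2838

PAF ≈ 0.284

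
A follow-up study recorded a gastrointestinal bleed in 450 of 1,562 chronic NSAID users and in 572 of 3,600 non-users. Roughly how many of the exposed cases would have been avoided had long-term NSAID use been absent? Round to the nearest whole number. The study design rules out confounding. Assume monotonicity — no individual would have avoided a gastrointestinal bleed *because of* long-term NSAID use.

p₁ = P(outcome | exposed) = 450/1562 = 0.28809
p₀ = P(outcome | unexposed) = 572/3600 = 0.15889
PN = (p₁ − p₀)/p₁ = (0.28809 − 0.15889) / 0.28809 ≈ 0.44848.
Attributable cases ≈ PN × (exposed cases) = 0.44848 × 450 ≈ 201.82.

about 202 cases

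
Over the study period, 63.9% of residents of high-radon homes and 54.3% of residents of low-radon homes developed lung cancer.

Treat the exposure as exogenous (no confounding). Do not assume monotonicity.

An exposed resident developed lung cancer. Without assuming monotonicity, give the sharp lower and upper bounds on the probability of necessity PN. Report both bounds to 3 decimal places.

0.150 ≤ PN ≤ 0.715

p₁ = 0.639, p₀ = 0.543.
Under exogeneity alone the bounds on PN are max{0,(p₁−p₀)/p₁} ≤ PN ≤ min{1,(1−p₀)/p₁}.
  lower = (p₁ − p₀)/p₁ = 0.096 / 0.639 ≈ 0.1502
  upper = min{1, (1 − p₀)/p₁} = 0.457 / 0.639 ≈ 0.7152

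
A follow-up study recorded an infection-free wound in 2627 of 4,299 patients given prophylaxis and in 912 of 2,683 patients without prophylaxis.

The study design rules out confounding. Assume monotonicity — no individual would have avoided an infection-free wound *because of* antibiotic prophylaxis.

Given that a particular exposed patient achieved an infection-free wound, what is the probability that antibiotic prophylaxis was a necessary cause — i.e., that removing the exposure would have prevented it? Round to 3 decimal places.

PN ≈ 0.444

p₁ = P(outcome | exposed) = 2627/4299 = 0.61107
p₀ = P(outcome | unexposed) = 912/2683 = 0.33992
Under exogeneity and monotonicity, PN = (p₁ − p₀) / p₁.
PN = (0.61107 − 0.33992) / 0.61107 = 0.27115 / 0.61107 ≈ 0.4437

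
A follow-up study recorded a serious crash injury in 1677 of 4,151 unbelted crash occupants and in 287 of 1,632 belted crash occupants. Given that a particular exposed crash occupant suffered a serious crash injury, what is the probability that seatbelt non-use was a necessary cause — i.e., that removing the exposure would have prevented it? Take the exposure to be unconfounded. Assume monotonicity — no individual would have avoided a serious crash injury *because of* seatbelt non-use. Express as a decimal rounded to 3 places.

p₁ = P(outcome | exposed) = 1677/4151 = 0.404
p₀ = P(outcome | unexposed) = 287/1632 = 0.17586
Under exogeneity and monotonicity, PN = (p₁ − p₀) / p₁.
PN = (0.404 − 0.17586) / 0.404 = 0.22814 / 0.404 ≈ 0.5647

PN ≈ 0.565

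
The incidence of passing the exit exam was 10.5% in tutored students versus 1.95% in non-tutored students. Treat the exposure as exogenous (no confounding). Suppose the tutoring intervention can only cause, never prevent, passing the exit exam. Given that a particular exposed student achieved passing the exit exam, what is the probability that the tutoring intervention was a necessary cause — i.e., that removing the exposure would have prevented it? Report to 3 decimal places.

PN ≈ 0.814

p₁ = 0.105, p₀ = 0.0195.
Under exogeneity and monotonicity, PN = (p₁ − p₀) / p₁.
PN = (0.105 − 0.0195) / 0.105 = 0.0855 / 0.105 ≈ 0.8143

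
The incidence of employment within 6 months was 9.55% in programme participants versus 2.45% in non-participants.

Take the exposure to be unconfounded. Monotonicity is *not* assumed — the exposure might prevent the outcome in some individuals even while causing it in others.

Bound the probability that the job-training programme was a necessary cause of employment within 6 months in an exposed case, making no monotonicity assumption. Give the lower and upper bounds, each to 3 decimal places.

p₁ = 0.0955, p₀ = 0.0245.
Under exogeneity alone the bounds on PN are max{0,(p₁−p₀)/p₁} ≤ PN ≤ min{1,(1−p₀)/p₁}.
  lower = (p₁ − p₀)/p₁ = 0.071 / 0.0955 ≈ 0.7435
  upper = min{1, (1 − p₀)/p₁} = 0.9755 / 0.0955 ≈ 10.2147 → capped at 1

0.743 ≤ PN ≤ 1.000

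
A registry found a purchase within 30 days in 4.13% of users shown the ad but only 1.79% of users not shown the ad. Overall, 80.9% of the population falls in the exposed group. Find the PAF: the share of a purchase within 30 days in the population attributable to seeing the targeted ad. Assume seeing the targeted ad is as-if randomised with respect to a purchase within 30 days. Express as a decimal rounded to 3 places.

p₁ = 0.0413, p₀ = 0.0179.
Overall risk P(Y=1) = π·p₁ + (1−π)·p₀ = 0.809×0.0413 + 0.191×0.0179 = 0.036831.
Under exogeneity, PAF = [P(Y=1) − p₀] / P(Y=1).
PAF = (0.036831 − 0.0179) / 0.036831 ≈ 0.5140

PAF ≈ 0.514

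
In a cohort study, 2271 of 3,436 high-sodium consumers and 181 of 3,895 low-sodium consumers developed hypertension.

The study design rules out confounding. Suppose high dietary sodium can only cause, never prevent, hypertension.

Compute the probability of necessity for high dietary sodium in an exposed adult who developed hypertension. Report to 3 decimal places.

p₁ = P(outcome | exposed) = 2271/3436 = 0.66094
p₀ = P(outcome | unexposed) = 181/3895 = 0.04647
Under exogeneity and monotonicity, PN = (p₁ − p₀) / p₁.
PN = (0.66094 − 0.04647) / 0.66094 = 0.61447 / 0.66094 ≈ 0.9297

PN ≈ 0.930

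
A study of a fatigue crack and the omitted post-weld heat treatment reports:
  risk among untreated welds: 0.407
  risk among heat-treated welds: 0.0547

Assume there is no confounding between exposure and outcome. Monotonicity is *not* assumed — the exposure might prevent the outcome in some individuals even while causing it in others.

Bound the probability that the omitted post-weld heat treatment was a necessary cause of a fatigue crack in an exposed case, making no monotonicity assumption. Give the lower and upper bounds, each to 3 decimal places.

Let p₁ = 0.407, p₀ = 0.0547.
Under exogeneity alone the bounds on PN are max{0,(p₁−p₀)/p₁} ≤ PN ≤ min{1,(1−p₀)/p₁}.
  lower = (p₁ − p₀)/p₁ = 0.3523 / 0.407 ≈ 0.8656
  upper = min{1, (1 − p₀)/p₁} = 0.9453 / 0.407 ≈ 2.3226 → capped at 1

0.866 ≤ PN ≤ 1.000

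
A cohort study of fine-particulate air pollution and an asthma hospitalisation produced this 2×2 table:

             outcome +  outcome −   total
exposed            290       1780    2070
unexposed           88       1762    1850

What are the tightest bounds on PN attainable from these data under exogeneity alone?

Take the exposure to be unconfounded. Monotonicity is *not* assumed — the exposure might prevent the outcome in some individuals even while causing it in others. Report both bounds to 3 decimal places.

0.660 ≤ PN ≤ 1.000

p₁ = P(outcome | exposed) = 290/2070 = 0.1401
p₀ = P(outcome | unexposed) = 88/1850 = 0.047568
Under exogeneity alone the bounds on PN are max{0,(p₁−p₀)/p₁} ≤ PN ≤ min{1,(1−p₀)/p₁}.
  lower = (p₁ − p₀)/p₁ = 0.092529 / 0.1401 ≈ 0.6605
  upper = min{1, (1 − p₀)/p₁} = 0.95243 / 0.1401 ≈ 6.7984 → capped at 1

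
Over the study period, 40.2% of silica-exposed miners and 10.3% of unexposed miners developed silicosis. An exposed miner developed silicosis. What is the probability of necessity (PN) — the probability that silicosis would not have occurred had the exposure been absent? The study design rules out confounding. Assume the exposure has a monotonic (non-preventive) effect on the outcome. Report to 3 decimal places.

PN ≈ 0.744

p₁ = 0.402, p₀ = 0.103.
Under exogeneity and monotonicity, PN = (p₁ − p₀) / p₁.
PN = (0.402 − 0.103) / 0.402 = 0.299 / 0.402 ≈ 0.7438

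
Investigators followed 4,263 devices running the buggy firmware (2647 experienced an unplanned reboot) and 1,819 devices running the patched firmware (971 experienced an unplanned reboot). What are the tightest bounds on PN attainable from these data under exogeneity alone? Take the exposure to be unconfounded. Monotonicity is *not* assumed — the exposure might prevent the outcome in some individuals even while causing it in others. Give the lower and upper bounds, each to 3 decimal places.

0.140 ≤ PN ≤ 0.751

p₁ = P(outcome | exposed) = 2647/4263 = 0.62092
p₀ = P(outcome | unexposed) = 971/1819 = 0.53381
Under exogeneity alone the bounds on PN are max{0,(p₁−p₀)/p₁} ≤ PN ≤ min{1,(1−p₀)/p₁}.
  lower = (p₁ − p₀)/p₁ = 0.087114 / 0.62092 ≈ 0.1403
  upper = min{1, (1 − p₀)/p₁} = 0.46619 / 0.62092 ≈ 0.7508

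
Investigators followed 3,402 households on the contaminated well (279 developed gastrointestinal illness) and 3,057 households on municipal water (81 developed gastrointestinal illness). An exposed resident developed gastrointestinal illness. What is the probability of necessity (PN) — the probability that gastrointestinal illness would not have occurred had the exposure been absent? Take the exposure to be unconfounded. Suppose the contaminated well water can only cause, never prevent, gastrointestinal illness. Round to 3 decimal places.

p₁ = P(outcome | exposed) = 279/3402 = 0.082011
p₀ = P(outcome | unexposed) = 81/3057 = 0.026497
Under exogeneity and monotonicity, PN = (p₁ − p₀) / p₁.
PN = (0.082011 − 0.026497) / 0.082011 = 0.055514 / 0.082011 ≈ 0.6769

PN ≈ 0.677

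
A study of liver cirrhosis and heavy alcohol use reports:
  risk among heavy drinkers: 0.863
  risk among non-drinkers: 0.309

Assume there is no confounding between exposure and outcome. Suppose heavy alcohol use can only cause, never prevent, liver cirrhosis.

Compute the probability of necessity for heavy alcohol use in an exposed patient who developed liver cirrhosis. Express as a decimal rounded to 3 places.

Let p₁ = 0.863, p₀ = 0.309.
Under exogeneity and monotonicity, PN = (p₁ − p₀) / p₁.
PN = (0.863 − 0.309) / 0.863 = 0.554 / 0.863 ≈ 0.6419

PN ≈ 0.642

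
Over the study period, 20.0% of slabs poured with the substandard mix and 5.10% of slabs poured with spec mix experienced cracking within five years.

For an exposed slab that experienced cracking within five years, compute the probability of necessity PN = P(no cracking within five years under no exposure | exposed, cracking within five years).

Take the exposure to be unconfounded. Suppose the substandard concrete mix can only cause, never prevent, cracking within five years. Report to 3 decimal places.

PN ≈ 0.745

p₁ = 0.2, p₀ = 0.051.
Under exogeneity and monotonicity, PN = (p₁ − p₀) / p₁.
PN = (0.2 − 0.051) / 0.2 = 0.149 / 0.2 ≈ 0.7450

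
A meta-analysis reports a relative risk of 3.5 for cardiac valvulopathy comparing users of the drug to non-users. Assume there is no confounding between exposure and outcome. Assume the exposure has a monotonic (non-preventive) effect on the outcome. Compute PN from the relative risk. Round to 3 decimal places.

PN ≈ 0.714

Under exogeneity and monotonicity, PN = (RR − 1) / RR = 1 − 1/RR.
PN = (3.5 − 1) / 3.5 = 2.5 / 3.5 ≈ 0.7143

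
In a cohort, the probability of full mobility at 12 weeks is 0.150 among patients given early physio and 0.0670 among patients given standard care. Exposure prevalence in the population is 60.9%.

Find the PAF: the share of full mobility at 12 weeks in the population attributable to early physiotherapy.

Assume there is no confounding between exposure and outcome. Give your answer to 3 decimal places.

Let p₁ = 0.15, p₀ = 0.067.
Overall risk P(Y=1) = π·p₁ + (1−π)·p₀ = 0.609×0.15 + 0.391×0.067 = 0.11755.
Under exogeneity, PAF = [P(Y=1) − p₀] / P(Y=1).
PAF = (0.11755 − 0.067) / 0.11755 ≈ 0.4300

PAF ≈ 0.430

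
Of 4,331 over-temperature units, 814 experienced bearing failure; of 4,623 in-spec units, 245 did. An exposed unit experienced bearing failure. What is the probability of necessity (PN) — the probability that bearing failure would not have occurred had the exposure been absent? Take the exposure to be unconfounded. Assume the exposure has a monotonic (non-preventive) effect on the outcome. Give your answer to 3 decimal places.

PN ≈ 0.718

p₁ = P(outcome | exposed) = 814/4331 = 0.18795
p₀ = P(outcome | unexposed) = 245/4623 = 0.052996
Under exogeneity and monotonicity, PN = (p₁ − p₀) / p₁.
PN = (0.18795 − 0.052996) / 0.18795 = 0.13495 / 0.18795 ≈ 0.7180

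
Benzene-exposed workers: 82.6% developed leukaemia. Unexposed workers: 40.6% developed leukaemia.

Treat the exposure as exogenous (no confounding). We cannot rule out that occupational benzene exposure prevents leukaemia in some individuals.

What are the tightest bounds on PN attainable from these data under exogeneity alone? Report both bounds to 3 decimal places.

p₁ = 0.826, p₀ = 0.406.
Under exogeneity alone the bounds on PN are max{0,(p₁−p₀)/p₁} ≤ PN ≤ min{1,(1−p₀)/p₁}.
  lower = (p₁ − p₀)/p₁ = 0.42 / 0.826 ≈ 0.5085
  upper = min{1, (1 − p₀)/p₁} = 0.594 / 0.826 ≈ 0.7191

0.508 ≤ PN ≤ 0.719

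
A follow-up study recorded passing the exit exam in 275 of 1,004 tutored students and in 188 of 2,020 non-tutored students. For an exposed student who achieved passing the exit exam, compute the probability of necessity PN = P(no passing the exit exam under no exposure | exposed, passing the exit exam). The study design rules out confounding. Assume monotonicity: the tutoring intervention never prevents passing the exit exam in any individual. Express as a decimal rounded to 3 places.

PN ≈ 0.660

p₁ = P(outcome | exposed) = 275/1004 = 0.2739
p₀ = P(outcome | unexposed) = 188/2020 = 0.093069
Under exogeneity and monotonicity, PN = (p₁ − p₀) / p₁.
PN = (0.2739 − 0.093069) / 0.2739 = 0.18084 / 0.2739 ≈ 0.6602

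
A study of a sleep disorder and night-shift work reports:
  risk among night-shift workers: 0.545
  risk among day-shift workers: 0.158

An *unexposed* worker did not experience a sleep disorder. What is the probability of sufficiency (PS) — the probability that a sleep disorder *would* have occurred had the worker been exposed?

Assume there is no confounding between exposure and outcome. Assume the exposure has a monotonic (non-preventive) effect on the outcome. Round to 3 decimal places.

Let p₁ = 0.545, p₀ = 0.158.
Under exogeneity and monotonicity, PS = (p₁ − p₀) / (1 − p₀).
PS = (0.545 − 0.158) / (1 − 0.158) = 0.387 / 0.842 ≈ 0.4596

PS ≈ 0.460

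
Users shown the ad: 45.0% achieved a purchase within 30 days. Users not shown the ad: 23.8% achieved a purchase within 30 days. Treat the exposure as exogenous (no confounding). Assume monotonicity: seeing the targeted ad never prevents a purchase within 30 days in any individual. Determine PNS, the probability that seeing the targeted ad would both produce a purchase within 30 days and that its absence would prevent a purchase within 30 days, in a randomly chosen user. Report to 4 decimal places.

p₁ = 0.45, p₀ = 0.238.
Under exogeneity and monotonicity, PNS = p₁ − p₀.
PNS = 0.45 − 0.238 = 0.212

PNS ≈ 0.2120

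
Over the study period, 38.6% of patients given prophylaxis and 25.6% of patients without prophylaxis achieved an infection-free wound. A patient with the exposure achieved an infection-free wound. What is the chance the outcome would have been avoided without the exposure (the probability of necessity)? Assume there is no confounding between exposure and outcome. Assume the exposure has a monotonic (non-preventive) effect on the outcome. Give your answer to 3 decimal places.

PN ≈ 0.337

p₁ = 0.386, p₀ = 0.256.
Under exogeneity and monotonicity, PN = (p₁ − p₀) / p₁.
PN = (0.386 − 0.256) / 0.386 = 0.13 / 0.386 ≈ 0.3368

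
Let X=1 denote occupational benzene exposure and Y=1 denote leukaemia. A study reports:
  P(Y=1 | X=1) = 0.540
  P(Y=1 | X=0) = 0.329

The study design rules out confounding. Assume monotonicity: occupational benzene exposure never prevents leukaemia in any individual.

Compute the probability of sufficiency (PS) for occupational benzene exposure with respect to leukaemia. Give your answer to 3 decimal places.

PS ≈ 0.314

Let p₁ = 0.54, p₀ = 0.329.
Under exogeneity and monotonicity, PS = (p₁ − p₀) / (1 − p₀).
PS = (0.54 − 0.329) / (1 − 0.329) = 0.211 / 0.671 ≈ 0.3145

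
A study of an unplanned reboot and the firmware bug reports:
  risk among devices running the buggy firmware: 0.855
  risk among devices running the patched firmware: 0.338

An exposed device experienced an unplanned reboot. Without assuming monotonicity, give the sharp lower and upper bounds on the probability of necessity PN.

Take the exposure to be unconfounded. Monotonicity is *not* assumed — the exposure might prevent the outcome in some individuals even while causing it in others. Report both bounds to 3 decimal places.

0.605 ≤ PN ≤ 0.774

Let p₁ = 0.855, p₀ = 0.338.
Under exogeneity alone the bounds on PN are max{0,(p₁−p₀)/p₁} ≤ PN ≤ min{1,(1−p₀)/p₁}.
  lower = (p₁ − p₀)/p₁ = 0.517 / 0.855 ≈ 0.6047
  upper = min{1, (1 − p₀)/p₁} = 0.662 / 0.855 ≈ 0.7743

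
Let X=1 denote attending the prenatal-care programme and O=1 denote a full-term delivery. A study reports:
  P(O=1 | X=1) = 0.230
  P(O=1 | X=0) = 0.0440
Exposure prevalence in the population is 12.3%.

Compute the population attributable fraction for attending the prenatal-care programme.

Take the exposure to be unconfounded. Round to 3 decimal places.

Let p₁ = 0.23, p₀ = 0.044.
Overall risk P(Y=1) = π·p₁ + (1−π)·p₀ = 0.123×0.23 + 0.877×0.044 = 0.066878.
Under exogeneity, PAF = [P(Y=1) − p₀] / P(Y=1).
PAF = (0.066878 − 0.044) / 0.066878 ≈ 0.3421

PAF ≈ 0.342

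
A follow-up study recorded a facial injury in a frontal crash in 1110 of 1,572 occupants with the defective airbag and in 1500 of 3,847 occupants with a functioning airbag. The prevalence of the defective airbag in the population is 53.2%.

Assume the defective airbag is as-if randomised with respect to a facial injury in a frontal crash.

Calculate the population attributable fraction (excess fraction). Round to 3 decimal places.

p₁ = P(outcome | exposed) = 1110/1572 = 0.70611
p₀ = P(outcome | unexposed) = 1500/3847 = 0.38991
Overall risk P(Y=1) = π·p₁ + (1−π)·p₀ = 0.532×0.70611 + 0.468×0.38991 = 0.55813.
Under exogeneity, PAF = [P(Y=1) − p₀] / P(Y=1).
PAF = (0.55813 − 0.38991) / 0.55813 ≈ 0.3014

PAF ≈ 0.301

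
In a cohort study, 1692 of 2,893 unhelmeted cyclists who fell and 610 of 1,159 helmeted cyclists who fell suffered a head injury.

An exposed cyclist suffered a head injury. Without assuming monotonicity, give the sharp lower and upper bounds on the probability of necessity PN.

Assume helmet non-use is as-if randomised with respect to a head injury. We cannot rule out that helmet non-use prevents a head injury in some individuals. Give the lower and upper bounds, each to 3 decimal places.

0.100 ≤ PN ≤ 0.810

p₁ = P(outcome | exposed) = 1692/2893 = 0.58486
p₀ = P(outcome | unexposed) = 610/1159 = 0.52632
Under exogeneity alone the bounds on PN are max{0,(p₁−p₀)/p₁} ≤ PN ≤ min{1,(1−p₀)/p₁}.
  lower = (p₁ − p₀)/p₁ = 0.058544 / 0.58486 ≈ 0.1001
  upper = min{1, (1 − p₀)/p₁} = 0.47368 / 0.58486 ≈ 0.8099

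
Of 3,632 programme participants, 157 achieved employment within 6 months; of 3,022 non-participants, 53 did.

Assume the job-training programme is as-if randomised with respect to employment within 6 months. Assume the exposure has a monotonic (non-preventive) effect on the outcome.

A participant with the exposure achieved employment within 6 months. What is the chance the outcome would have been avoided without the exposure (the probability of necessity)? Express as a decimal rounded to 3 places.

p₁ = P(outcome | exposed) = 157/3632 = 0.043227
p₀ = P(outcome | unexposed) = 53/3022 = 0.017538
Under exogeneity and monotonicity, PN = (p₁ − p₀) / p₁.
PN = (0.043227 − 0.017538) / 0.043227 = 0.025689 / 0.043227 ≈ 0.5943

PN ≈ 0.594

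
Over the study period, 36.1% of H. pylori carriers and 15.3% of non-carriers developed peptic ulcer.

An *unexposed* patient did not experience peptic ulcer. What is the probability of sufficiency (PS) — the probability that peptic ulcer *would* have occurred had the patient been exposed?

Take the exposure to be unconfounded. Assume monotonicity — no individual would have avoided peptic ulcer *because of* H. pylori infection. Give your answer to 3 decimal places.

PS ≈ 0.246

p₁ = 0.361, p₀ = 0.153.
Under exogeneity and monotonicity, PS = (p₁ − p₀) / (1 − p₀).
PS = (0.361 − 0.153) / (1 − 0.153) = 0.208 / 0.847 ≈ 0.2456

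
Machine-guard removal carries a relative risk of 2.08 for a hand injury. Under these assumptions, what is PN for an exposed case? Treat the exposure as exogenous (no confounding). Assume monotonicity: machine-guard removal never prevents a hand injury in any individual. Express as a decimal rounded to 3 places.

Under exogeneity and monotonicity, PN = (RR − 1) / RR = 1 − 1/RR.
PN = (2.08 − 1) / 2.08 = 1.08 / 2.08 ≈ 0.5192

PN ≈ 0.519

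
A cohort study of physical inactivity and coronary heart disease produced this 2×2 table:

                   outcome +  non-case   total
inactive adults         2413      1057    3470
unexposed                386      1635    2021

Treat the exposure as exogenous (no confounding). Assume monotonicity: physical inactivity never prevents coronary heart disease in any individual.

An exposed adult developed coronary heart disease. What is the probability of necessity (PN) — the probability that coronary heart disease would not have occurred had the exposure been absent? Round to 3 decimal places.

PN ≈ 0.725

p₁ = P(outcome | exposed) = 2413/3470 = 0.69539
p₀ = P(outcome | unexposed) = 386/2021 = 0.19099
Under exogeneity and monotonicity, PN = (p₁ − p₀)/p₁.
PN = (0.69539 − 0.19099) / 0.69539 ≈ 0.7253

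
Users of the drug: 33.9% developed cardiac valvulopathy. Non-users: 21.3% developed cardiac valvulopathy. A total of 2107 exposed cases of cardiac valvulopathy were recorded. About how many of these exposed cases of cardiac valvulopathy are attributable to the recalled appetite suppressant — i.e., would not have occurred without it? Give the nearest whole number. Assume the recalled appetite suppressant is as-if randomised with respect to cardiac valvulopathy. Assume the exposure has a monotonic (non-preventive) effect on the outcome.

about 783 cases

p₁ = 0.339, p₀ = 0.213.
PN = (p₁ − p₀)/p₁ = (0.339 − 0.213) / 0.339 ≈ 0.37168.
Attributable cases ≈ PN × (exposed cases) = 0.37168 × 2107 ≈ 783.13.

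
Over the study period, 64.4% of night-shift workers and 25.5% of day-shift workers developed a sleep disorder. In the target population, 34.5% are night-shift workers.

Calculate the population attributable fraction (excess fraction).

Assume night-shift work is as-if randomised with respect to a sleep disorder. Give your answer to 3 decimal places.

p₁ = 0.644, p₀ = 0.255.
Overall risk P(Y=1) = π·p₁ + (1−π)·p₀ = 0.345×0.644 + 0.655×0.255 = 0.38921.
Under exogeneity, PAF = [P(Y=1) − p₀] / P(Y=1).
PAF = (0.38921 − 0.255) / 0.38921 ≈ 0.3448

PAF ≈ 0.345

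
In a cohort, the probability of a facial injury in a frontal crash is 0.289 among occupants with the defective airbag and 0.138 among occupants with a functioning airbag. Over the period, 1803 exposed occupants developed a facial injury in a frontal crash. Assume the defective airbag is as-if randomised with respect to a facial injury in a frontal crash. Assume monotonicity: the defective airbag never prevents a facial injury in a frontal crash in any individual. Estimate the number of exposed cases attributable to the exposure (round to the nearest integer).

about 942 cases

Let p₁ = 0.289, p₀ = 0.138.
PN = (p₁ − p₀)/p₁ = (0.289 − 0.138) / 0.289 ≈ 0.52249.
Attributable cases ≈ PN × (exposed cases) = 0.52249 × 1803 ≈ 942.05.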